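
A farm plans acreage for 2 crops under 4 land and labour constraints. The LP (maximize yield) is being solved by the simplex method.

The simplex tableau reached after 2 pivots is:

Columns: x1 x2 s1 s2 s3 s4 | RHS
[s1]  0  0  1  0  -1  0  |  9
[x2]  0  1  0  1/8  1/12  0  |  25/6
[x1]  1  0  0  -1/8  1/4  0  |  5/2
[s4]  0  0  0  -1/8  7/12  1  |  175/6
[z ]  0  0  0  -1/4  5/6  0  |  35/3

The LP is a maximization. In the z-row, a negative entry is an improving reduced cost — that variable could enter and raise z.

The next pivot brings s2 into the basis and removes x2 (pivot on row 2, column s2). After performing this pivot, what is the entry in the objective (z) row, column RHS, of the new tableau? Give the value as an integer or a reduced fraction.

Pivot element is row 2, column s2: 1/8.
Normalize row 2: new (row 2, RHS) = (25/6)/(1/8) = 100/3.
z-row ← z-row − (-1/4)·(new row 2): 35/3 − (-1/4)·(100/3) = 20.

20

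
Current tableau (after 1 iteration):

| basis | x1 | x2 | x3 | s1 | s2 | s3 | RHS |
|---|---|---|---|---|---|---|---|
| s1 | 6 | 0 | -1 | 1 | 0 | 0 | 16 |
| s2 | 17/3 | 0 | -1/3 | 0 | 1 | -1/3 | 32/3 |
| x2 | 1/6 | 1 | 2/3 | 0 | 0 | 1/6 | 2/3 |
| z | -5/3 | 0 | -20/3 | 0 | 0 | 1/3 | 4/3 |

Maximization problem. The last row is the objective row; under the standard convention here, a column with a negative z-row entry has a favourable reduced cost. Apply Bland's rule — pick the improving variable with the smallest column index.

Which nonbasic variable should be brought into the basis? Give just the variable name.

x1

Objective-row coefficients: x1: -5/3, x2: 0, x3: -20/3, s1: 0, s2: 0, s3: 1/3.
Improving columns: x1, x3. Bland's rule picks the smallest column index → x1.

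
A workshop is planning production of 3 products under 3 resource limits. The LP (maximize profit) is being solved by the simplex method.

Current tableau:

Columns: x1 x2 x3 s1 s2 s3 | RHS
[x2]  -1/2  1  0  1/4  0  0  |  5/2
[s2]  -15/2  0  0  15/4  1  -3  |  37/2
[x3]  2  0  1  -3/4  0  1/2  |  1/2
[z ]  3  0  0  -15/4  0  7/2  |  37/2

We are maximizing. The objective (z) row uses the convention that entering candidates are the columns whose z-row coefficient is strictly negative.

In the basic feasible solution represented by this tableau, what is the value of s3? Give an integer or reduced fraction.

0

s3 is nonbasic (not in the basis column), so its value in the current BFS is 0.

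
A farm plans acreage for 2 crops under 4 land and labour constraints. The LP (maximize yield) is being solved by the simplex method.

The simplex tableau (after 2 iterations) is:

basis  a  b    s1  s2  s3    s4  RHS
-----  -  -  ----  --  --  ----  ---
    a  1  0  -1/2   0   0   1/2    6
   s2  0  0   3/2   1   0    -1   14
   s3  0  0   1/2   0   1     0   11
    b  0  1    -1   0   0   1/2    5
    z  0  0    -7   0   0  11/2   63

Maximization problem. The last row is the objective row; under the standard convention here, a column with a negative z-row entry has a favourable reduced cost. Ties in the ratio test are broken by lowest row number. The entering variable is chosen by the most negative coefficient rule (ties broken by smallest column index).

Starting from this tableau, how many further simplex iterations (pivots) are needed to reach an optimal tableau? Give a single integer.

1

pivot: s1 in, s2 out → z = 385/3
No improving column remains; optimal.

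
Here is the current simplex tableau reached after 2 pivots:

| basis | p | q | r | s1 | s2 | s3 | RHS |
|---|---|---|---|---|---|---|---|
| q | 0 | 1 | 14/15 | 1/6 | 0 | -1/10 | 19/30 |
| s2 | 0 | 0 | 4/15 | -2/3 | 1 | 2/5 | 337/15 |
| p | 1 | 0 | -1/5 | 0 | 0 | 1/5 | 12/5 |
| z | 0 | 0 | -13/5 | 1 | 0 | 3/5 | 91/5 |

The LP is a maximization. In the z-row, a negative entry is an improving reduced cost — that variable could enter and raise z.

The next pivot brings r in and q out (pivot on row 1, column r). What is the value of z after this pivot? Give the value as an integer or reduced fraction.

559/28

Minimum ratio for r: (19/30)/(14/15) = 19/28.
z changes by −(z-row coeff of r)·ratio = −(-13/5)·(19/28) = 247/140.
New z = 91/5 + (247/140) = 559/28.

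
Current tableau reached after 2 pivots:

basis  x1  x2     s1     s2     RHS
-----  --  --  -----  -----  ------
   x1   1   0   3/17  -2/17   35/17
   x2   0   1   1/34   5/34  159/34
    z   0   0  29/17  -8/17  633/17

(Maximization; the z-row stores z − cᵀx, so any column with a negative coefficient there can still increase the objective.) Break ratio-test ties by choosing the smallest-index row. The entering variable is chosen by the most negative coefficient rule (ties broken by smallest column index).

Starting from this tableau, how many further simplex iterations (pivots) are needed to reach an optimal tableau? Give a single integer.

pivot: s2 in, x2 out → z = 261/5
No improving column remains; optimal.

1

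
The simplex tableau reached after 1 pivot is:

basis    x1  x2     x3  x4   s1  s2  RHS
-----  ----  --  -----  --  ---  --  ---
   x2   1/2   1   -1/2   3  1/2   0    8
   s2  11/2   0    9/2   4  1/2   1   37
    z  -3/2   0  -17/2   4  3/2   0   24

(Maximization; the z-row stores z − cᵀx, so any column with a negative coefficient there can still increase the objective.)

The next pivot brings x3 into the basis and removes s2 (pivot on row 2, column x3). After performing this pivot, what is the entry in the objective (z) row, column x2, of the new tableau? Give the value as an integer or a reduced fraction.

Pivot element is row 2, column x3: 9/2.
Normalize row 2: new (row 2, x2) = 0/(9/2) = 0.
z-row ← z-row − (-17/2)·(new row 2): 0 − (-17/2)·0 = 0.

0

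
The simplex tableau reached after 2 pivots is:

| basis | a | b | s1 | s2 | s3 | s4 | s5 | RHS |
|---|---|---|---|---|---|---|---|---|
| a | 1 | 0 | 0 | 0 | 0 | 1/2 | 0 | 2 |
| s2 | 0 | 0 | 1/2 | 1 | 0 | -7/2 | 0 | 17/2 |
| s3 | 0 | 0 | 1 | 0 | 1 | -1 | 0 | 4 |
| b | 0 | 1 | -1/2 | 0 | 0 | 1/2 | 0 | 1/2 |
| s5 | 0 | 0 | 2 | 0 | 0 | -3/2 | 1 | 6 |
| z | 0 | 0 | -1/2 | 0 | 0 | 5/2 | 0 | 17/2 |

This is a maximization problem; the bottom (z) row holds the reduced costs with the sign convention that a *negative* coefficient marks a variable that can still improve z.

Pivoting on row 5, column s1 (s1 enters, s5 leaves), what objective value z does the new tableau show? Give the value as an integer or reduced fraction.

Minimum ratio for s1: 6/2 = 3.
z changes by −(z-row coeff of s1)·ratio = −(-1/2)·3 = 3/2.
New z = 17/2 + (3/2) = 10.

10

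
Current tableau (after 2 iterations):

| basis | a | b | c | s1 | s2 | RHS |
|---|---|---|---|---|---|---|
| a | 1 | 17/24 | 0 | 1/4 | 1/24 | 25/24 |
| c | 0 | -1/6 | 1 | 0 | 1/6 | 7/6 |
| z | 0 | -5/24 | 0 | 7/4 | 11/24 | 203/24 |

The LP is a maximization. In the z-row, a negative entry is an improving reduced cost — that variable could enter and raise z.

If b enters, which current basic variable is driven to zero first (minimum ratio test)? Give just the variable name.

a

Ratios: row 1 (a): (25/24)/(17/24) = 25/17; row 2 (c): entry -1/6 ≤ 0, skip.
Minimum ratio 25/17 is in the a row, so a leaves.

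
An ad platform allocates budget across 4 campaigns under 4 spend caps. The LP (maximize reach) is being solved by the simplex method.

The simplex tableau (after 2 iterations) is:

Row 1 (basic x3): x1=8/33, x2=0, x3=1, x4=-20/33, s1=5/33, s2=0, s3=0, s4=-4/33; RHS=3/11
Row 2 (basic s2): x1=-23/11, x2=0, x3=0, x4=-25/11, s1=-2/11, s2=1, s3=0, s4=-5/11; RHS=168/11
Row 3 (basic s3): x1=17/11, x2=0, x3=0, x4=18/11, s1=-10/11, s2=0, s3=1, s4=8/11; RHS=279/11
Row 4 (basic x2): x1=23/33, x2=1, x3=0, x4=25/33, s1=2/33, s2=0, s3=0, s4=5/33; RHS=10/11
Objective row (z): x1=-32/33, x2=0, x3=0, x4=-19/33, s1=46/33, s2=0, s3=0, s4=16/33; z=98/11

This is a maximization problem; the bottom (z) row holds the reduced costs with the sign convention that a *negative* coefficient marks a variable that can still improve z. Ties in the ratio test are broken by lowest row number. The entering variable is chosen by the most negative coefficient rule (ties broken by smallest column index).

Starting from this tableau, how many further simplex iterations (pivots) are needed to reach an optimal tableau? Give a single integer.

pivot: x1 in, x3 out → z = 10
pivot: x4 in, x2 out → z = 203/20
No improving column remains; optimal.

2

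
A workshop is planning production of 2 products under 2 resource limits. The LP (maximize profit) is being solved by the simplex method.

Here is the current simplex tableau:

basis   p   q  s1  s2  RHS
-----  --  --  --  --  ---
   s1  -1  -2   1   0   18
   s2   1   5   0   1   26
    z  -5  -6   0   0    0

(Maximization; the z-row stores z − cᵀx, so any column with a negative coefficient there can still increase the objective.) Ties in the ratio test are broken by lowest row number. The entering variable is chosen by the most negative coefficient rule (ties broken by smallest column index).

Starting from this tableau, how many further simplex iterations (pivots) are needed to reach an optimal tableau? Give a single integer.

pivot: q in, s2 out → z = 156/5
pivot: p in, q out → z = 130
No improving column remains; optimal.

2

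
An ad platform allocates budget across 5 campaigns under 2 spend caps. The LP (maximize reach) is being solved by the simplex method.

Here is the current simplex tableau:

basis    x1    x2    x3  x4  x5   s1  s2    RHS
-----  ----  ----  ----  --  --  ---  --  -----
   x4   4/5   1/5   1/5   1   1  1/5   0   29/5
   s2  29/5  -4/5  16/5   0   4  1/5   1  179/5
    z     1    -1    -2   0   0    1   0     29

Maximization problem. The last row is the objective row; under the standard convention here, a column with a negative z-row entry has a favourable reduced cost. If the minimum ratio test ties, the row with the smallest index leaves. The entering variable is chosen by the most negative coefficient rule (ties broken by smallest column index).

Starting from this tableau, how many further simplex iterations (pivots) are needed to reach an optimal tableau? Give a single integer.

2

pivot: x3 in, s2 out → z = 411/8
pivot: x2 in, x4 out → z = 291/4
No improving column remains; optimal.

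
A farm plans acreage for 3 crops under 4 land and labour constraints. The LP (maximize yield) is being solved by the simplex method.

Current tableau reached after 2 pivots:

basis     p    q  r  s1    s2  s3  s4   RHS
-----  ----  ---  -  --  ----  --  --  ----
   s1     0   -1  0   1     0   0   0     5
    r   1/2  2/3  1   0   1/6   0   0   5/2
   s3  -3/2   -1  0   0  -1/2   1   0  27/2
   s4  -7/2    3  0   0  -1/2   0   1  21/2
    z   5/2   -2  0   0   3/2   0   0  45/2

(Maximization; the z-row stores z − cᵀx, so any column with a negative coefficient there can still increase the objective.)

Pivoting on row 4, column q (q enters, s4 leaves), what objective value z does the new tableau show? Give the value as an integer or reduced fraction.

Minimum ratio for q: (21/2)/3 = 7/2.
z changes by −(z-row coeff of q)·ratio = −(-2)·(7/2) = 7.
New z = 45/2 + 7 = 59/2.

59/2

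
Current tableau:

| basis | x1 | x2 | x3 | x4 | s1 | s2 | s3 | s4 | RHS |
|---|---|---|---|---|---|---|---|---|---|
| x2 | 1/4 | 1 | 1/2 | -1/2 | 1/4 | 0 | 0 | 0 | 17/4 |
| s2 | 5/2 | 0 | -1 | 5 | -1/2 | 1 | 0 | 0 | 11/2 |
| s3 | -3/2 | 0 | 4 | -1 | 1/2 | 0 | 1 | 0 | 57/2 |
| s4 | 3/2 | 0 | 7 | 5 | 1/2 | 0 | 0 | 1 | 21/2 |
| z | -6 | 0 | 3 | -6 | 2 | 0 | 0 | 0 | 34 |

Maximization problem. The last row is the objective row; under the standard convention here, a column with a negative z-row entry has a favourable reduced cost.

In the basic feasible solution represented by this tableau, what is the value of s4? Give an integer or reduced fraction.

s4 is basic (row 4); its value is the RHS of that row: 21/2.

21/2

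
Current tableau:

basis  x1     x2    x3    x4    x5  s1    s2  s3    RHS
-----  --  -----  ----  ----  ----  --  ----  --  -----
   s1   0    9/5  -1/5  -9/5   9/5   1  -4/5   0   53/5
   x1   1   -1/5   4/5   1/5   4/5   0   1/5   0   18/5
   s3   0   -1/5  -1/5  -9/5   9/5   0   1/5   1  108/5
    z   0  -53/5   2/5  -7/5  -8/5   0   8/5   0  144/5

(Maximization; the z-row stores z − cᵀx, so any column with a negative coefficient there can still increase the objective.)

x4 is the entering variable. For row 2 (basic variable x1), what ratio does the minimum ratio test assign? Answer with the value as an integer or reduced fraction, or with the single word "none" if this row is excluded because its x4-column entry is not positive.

18

Ratio = RHS / (x4 entry) = (18/5) / (1/5) = 18.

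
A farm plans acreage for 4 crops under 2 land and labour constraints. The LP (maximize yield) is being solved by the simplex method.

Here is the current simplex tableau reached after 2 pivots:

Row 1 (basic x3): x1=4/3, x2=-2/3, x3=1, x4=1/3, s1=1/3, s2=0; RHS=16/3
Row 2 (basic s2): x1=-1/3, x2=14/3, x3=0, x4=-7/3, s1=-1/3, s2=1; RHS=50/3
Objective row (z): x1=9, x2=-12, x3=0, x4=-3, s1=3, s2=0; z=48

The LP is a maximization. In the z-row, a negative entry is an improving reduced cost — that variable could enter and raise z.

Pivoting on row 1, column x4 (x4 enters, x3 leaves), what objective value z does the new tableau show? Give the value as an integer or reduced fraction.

Minimum ratio for x4: (16/3)/(1/3) = 16.
z changes by −(z-row coeff of x4)·ratio = −(-3)·16 = 48.
New z = 48 + 48 = 96.

96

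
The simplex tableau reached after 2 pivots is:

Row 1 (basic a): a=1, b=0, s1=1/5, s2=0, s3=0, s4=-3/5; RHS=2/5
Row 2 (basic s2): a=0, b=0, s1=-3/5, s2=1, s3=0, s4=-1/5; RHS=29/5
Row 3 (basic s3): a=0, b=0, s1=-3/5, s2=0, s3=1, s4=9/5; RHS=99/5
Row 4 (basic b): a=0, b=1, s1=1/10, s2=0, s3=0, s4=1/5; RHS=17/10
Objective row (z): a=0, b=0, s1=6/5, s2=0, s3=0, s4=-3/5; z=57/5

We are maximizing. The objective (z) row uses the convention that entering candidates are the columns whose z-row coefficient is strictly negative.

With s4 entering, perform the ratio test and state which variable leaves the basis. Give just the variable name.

b

Ratios: row 1 (a): entry -3/5 ≤ 0, skip; row 2 (s2): entry -1/5 ≤ 0, skip; row 3 (s3): (99/5)/(9/5) = 11; row 4 (b): (17/10)/(1/5) = 17/2.
Minimum ratio 17/2 is in the b row, so b leaves.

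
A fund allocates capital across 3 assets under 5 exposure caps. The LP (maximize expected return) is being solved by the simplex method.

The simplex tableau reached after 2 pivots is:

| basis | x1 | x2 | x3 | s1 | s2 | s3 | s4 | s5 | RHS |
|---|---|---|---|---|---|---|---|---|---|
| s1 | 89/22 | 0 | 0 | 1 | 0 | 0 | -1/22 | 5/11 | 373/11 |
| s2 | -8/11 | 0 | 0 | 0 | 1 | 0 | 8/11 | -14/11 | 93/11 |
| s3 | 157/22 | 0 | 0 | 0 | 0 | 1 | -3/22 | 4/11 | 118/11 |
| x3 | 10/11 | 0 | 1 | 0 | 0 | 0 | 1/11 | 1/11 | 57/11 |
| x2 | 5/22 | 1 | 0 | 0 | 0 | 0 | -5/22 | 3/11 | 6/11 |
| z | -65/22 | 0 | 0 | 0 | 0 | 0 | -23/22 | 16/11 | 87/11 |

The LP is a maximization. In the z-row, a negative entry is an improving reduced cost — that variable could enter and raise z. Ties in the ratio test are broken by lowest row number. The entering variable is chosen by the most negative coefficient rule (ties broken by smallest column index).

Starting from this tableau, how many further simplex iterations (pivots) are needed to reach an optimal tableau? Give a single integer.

3

pivot: x1 in, s3 out → z = 1939/157
pivot: s4 in, s2 out → z = 3035/112
pivot: s5 in, x3 out → z = 785/26
No improving column remains; optimal.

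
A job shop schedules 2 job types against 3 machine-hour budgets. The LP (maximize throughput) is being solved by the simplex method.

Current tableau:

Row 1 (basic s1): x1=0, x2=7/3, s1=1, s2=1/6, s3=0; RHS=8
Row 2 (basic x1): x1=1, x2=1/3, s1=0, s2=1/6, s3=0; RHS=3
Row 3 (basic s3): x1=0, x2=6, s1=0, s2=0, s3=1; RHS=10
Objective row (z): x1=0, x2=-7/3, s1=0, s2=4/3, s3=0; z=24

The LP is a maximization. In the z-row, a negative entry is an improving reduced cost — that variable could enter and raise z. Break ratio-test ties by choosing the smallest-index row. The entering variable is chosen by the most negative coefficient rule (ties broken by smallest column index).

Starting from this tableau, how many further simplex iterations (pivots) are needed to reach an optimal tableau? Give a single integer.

1

pivot: x2 in, s3 out → z = 251/9
No improving column remains; optimal.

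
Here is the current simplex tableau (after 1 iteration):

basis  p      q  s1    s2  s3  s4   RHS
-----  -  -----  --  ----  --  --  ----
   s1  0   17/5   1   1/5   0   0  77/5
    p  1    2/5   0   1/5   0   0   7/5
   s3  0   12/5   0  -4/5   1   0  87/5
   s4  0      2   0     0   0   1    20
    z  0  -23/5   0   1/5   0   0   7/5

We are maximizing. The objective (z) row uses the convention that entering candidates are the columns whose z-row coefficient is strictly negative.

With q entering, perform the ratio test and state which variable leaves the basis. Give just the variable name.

Ratios: row 1 (s1): (77/5)/(17/5) = 77/17; row 2 (p): (7/5)/(2/5) = 7/2; row 3 (s3): (87/5)/(12/5) = 29/4; row 4 (s4): 20/2 = 10.
Minimum ratio 7/2 is in the p row, so p leaves.

p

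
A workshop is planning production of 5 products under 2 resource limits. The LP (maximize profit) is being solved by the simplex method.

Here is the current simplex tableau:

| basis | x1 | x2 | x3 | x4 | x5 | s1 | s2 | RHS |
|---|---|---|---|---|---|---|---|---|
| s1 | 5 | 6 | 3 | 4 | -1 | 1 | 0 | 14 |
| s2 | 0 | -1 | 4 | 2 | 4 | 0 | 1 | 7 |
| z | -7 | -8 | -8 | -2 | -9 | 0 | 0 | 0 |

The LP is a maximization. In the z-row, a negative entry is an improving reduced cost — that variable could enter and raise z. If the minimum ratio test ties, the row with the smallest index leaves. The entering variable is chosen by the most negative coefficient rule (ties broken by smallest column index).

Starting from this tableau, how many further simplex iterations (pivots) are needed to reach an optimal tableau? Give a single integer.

2

pivot: x5 in, s2 out → z = 63/4
pivot: x2 in, s1 out → z = 1008/23
No improving column remains; optimal.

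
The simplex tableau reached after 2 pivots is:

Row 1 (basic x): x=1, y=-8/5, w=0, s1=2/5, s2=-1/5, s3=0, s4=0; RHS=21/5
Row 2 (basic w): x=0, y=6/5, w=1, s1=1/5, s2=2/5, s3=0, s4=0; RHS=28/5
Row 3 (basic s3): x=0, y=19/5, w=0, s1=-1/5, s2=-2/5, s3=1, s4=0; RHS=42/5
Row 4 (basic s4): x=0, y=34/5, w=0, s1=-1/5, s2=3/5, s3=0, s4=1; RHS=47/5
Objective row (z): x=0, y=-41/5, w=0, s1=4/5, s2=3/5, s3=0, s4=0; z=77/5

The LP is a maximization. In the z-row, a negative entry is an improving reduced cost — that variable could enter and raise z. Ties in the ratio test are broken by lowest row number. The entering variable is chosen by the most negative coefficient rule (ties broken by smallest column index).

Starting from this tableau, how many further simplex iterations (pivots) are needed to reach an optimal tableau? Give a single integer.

1

pivot: y in, s4 out → z = 909/34
No improving column remains; optimal.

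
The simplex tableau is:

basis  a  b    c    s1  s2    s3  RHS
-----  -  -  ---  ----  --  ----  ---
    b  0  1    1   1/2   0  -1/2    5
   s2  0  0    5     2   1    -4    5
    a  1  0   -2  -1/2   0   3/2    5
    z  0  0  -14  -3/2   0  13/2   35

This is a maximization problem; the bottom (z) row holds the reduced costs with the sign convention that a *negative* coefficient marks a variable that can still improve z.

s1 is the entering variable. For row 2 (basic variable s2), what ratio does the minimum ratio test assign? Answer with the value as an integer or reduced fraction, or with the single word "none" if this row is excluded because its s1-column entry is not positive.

5/2

Ratio = RHS / (s1 entry) = 5 / 2 = 5/2.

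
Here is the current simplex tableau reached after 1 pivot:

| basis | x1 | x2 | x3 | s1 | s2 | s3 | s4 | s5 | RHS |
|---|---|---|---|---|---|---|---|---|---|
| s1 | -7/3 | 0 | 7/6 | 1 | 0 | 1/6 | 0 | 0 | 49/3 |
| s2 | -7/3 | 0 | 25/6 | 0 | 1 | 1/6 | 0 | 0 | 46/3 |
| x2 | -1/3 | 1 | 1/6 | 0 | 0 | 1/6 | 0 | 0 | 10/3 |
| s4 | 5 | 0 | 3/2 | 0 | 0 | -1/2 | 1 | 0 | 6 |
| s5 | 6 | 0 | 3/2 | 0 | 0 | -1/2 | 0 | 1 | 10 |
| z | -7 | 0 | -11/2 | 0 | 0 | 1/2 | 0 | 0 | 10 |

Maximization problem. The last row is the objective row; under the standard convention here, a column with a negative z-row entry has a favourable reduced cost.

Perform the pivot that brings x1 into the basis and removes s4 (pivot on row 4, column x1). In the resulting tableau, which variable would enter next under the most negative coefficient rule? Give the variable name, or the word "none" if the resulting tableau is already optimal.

x3

Pivot element 5. New z-row = old z-row − (-7)·(row 4/5).
Updated z-row coefficients: x1: 0, x2: 0, x3: -17/5, s1: 0, s2: 0, s3: -1/5, s4: 7/5, s5: 0.
The most negative is -17/5 in column x3, so x3 would enter next.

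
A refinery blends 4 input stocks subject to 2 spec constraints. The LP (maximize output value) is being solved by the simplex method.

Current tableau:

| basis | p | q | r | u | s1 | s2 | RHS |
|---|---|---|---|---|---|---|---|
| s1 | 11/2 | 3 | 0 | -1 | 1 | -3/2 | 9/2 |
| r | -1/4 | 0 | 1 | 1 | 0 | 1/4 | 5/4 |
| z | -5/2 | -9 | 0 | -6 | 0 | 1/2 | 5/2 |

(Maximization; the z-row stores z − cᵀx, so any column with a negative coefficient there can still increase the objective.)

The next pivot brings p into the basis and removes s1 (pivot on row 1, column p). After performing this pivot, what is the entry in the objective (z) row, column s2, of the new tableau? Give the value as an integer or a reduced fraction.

-2/11

Pivot element is row 1, column p: 11/2.
Normalize row 1: new (row 1, s2) = (-3/2)/(11/2) = -3/11.
z-row ← z-row − (-5/2)·(new row 1): 1/2 − (-5/2)·(-3/11) = -2/11.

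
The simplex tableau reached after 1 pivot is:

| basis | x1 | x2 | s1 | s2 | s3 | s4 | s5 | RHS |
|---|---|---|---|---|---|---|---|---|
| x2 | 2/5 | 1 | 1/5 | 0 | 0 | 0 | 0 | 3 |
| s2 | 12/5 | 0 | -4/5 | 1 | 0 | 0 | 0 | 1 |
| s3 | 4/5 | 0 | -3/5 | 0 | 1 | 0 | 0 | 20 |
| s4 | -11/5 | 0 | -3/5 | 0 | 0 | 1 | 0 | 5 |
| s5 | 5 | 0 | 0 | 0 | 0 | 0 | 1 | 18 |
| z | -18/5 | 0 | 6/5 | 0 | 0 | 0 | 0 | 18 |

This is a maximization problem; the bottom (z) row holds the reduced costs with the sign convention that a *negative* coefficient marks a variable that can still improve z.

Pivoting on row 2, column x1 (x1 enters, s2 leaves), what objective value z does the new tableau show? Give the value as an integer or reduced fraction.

Minimum ratio for x1: 1/(12/5) = 5/12.
z changes by −(z-row coeff of x1)·ratio = −(-18/5)·(5/12) = 3/2.
New z = 18 + (3/2) = 39/2.

39/2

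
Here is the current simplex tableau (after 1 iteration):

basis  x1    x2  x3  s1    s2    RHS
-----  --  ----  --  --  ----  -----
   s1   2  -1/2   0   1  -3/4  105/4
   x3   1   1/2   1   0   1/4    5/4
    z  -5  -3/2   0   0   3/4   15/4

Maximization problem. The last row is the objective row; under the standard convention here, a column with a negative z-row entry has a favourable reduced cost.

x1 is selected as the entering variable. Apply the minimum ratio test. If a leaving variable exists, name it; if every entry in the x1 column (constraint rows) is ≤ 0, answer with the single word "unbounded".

x3

Ratios: row 1 (s1): (105/4)/2 = 105/8; row 2 (x3): (5/4)/1 = 5/4.
Minimum ratio is in the x3 row, so x3 leaves.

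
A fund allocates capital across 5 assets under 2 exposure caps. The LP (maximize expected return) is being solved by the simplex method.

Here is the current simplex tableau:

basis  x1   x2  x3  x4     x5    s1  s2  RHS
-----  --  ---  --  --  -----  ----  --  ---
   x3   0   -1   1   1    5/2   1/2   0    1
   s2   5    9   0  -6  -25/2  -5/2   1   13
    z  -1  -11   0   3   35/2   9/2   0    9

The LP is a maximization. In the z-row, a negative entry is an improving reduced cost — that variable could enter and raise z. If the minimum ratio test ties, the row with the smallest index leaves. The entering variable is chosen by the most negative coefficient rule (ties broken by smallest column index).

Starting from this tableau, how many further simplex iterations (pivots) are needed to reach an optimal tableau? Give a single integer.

pivot: x2 in, s2 out → z = 224/9
pivot: x4 in, x3 out → z = 170/3
No improving column remains; optimal.

2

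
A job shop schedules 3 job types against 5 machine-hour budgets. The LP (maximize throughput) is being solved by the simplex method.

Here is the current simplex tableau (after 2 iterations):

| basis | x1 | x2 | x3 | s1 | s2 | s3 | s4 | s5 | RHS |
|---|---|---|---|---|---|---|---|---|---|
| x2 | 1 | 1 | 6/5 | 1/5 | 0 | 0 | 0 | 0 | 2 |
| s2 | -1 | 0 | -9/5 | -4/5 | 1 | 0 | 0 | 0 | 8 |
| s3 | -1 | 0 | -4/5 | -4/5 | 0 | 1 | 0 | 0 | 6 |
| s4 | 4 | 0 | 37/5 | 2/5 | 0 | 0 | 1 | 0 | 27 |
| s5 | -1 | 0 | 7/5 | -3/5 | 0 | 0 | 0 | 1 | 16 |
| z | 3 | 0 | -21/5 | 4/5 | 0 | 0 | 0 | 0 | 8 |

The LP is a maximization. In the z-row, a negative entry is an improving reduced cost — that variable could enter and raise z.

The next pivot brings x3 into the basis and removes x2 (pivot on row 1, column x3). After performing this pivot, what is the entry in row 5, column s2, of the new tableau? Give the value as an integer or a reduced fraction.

Pivot element is row 1, column x3: 6/5.
Normalize row 1: new (row 1, s2) = 0/(6/5) = 0.
row 5 ← row 5 − (7/5)·(new row 1): 0 − (7/5)·0 = 0.

0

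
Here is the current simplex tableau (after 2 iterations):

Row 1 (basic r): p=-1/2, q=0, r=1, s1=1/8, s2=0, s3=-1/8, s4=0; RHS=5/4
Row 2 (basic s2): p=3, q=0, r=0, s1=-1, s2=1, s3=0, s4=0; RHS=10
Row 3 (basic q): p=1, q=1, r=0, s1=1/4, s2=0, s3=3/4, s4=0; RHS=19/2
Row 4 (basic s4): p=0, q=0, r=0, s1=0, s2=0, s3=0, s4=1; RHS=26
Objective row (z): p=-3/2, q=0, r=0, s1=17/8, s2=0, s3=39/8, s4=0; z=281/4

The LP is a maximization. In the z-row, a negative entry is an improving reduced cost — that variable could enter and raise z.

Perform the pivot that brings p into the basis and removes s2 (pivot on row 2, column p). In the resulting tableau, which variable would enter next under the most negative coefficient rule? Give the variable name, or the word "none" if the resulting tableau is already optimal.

none

Pivot element 3. New z-row = old z-row − (-3/2)·(row 2/3).
Updated z-row coefficients: p: 0, q: 0, r: 0, s1: 13/8, s2: 1/2, s3: 39/8, s4: 0.
No coefficient is strictly negative; the tableau after this pivot is optimal.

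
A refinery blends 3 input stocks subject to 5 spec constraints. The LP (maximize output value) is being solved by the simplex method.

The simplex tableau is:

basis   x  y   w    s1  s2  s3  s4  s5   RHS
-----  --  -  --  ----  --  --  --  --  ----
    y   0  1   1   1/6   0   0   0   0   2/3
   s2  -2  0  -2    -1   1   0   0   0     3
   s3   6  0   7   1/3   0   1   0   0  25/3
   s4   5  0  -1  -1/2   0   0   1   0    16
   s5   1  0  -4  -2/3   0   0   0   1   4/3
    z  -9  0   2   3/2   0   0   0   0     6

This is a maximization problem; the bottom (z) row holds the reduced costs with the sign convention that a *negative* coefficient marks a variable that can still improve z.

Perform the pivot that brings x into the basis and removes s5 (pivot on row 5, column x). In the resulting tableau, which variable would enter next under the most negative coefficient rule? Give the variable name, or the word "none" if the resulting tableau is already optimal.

Pivot element 1. New z-row = old z-row − (-9)·(row 5/1).
Updated z-row coefficients: x: 0, y: 0, w: -34, s1: -9/2, s2: 0, s3: 0, s4: 0, s5: 9.
The most negative is -34 in column w, so w would enter next.

w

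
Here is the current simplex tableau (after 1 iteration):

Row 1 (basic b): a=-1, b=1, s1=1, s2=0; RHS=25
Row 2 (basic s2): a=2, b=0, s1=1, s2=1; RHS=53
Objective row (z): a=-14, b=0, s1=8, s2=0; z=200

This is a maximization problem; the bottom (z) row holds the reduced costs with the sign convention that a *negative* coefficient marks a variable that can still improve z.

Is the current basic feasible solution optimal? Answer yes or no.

no

Column a has objective-row coefficient -14, which is negative; an improving pivot exists, so not yet optimal.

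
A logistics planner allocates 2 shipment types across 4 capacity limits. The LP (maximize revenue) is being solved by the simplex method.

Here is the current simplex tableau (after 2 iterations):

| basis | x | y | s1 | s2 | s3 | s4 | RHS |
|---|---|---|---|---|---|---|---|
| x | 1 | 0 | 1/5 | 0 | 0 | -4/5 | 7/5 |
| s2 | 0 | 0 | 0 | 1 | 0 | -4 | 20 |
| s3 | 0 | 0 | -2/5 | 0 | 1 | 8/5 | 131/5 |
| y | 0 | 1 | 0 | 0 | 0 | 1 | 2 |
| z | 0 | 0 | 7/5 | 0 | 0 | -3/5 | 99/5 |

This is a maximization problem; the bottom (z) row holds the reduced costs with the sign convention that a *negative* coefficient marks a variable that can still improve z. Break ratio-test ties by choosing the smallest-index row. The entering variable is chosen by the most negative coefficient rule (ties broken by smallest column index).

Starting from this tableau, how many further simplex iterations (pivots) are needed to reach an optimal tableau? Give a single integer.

1

pivot: s4 in, y out → z = 21
No improving column remains; optimal.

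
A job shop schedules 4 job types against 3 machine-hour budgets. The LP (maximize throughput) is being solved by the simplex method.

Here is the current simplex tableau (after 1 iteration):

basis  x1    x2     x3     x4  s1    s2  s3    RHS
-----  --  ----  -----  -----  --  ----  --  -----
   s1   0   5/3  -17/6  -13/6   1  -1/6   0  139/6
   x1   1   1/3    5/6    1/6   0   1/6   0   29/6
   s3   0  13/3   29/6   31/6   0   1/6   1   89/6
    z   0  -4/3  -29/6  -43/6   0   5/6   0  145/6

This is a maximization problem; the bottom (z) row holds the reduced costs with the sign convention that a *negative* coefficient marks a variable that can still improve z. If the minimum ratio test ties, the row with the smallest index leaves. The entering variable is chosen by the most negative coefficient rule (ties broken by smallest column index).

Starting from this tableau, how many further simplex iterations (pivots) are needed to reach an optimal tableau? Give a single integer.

pivot: x4 in, s3 out → z = 1387/31
No improving column remains; optimal.

1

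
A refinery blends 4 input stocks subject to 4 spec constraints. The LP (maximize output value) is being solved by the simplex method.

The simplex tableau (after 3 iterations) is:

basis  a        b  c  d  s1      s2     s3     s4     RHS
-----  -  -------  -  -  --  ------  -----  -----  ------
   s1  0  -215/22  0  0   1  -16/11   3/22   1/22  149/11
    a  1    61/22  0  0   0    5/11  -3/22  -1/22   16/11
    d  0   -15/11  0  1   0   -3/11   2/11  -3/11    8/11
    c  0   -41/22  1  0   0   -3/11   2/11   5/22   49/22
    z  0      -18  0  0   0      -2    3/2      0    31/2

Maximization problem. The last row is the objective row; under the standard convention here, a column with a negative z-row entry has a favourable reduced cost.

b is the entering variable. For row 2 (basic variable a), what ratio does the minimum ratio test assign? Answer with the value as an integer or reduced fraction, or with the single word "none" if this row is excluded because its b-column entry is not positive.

32/61

Ratio = RHS / (b entry) = (16/11) / (61/22) = 32/61.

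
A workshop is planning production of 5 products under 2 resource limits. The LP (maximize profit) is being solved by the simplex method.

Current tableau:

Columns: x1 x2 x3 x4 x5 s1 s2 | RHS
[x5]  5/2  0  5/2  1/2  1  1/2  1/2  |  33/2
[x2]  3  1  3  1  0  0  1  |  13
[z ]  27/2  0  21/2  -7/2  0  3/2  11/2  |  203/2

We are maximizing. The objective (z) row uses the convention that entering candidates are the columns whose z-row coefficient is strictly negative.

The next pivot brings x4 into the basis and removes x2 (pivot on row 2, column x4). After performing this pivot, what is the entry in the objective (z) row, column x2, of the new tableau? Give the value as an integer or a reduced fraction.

7/2

Pivot element is row 2, column x4: 1.
Normalize row 2: new (row 2, x2) = 1/1 = 1.
z-row ← z-row − (-7/2)·(new row 2): 0 − (-7/2)·1 = 7/2.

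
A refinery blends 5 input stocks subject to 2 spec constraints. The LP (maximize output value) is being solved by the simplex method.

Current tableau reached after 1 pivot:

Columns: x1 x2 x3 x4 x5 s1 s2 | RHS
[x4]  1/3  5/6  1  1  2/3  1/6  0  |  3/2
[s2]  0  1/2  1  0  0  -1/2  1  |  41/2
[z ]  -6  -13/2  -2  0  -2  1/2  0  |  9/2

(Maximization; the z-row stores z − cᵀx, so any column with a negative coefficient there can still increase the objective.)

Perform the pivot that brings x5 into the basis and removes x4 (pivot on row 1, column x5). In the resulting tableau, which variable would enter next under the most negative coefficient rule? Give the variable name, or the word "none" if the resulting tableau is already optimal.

Pivot element 2/3. New z-row = old z-row − (-2)·(row 1/(2/3)).
Updated z-row coefficients: x1: -5, x2: -4, x3: 1, x4: 3, x5: 0, s1: 1, s2: 0.
The most negative is -5 in column x1, so x1 would enter next.

x1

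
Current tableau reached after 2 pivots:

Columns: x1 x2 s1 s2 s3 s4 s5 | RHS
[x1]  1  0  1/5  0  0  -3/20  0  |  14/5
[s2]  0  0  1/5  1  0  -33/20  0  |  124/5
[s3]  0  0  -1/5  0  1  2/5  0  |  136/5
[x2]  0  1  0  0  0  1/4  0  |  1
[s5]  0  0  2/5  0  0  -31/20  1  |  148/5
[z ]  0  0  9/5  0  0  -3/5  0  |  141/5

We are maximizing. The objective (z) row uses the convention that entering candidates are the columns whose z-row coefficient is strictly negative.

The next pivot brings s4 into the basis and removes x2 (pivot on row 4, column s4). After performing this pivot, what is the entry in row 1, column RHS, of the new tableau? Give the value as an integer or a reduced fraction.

Pivot element is row 4, column s4: 1/4.
Normalize row 4: new (row 4, RHS) = 1/(1/4) = 4.
row 1 ← row 1 − (-3/20)·(new row 4): 14/5 − (-3/20)·4 = 17/5.

17/5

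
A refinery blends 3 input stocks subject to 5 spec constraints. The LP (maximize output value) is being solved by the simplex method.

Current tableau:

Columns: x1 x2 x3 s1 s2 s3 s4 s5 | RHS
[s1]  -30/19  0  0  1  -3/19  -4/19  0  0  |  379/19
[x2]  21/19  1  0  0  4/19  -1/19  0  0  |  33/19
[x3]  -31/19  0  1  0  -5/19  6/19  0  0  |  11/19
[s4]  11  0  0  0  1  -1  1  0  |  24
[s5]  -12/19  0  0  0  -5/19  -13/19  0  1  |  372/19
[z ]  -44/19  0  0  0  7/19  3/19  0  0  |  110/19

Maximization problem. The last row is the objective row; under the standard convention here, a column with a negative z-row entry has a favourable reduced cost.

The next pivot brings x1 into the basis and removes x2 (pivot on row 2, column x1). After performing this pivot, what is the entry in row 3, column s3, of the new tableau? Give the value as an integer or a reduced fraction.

5/21

Pivot element is row 2, column x1: 21/19.
Normalize row 2: new (row 2, s3) = (-1/19)/(21/19) = -1/21.
row 3 ← row 3 − (-31/19)·(new row 2): 6/19 − (-31/19)·(-1/21) = 5/21.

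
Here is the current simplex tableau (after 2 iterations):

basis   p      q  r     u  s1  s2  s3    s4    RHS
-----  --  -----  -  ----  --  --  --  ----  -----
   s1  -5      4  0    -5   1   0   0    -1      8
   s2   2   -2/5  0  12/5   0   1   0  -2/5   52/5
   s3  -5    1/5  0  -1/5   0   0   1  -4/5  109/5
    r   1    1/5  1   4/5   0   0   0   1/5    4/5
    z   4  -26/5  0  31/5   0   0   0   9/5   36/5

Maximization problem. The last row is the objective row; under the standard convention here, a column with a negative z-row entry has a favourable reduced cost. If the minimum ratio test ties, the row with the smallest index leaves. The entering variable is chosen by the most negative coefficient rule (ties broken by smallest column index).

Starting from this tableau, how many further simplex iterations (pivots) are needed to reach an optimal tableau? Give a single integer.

2

pivot: q in, s1 out → z = 88/5
pivot: p in, r out → z = 92/5
No improving column remains; optimal.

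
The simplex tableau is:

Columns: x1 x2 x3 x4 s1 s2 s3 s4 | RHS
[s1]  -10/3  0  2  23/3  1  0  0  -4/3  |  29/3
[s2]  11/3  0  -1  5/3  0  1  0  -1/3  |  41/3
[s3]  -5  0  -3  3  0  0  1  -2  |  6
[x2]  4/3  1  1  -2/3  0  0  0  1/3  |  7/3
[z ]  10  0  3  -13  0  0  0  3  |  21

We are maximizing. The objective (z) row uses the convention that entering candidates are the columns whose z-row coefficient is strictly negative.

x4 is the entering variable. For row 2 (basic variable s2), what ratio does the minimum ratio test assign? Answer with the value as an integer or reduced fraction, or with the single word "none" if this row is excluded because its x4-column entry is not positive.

Ratio = RHS / (x4 entry) = (41/3) / (5/3) = 41/5.

41/5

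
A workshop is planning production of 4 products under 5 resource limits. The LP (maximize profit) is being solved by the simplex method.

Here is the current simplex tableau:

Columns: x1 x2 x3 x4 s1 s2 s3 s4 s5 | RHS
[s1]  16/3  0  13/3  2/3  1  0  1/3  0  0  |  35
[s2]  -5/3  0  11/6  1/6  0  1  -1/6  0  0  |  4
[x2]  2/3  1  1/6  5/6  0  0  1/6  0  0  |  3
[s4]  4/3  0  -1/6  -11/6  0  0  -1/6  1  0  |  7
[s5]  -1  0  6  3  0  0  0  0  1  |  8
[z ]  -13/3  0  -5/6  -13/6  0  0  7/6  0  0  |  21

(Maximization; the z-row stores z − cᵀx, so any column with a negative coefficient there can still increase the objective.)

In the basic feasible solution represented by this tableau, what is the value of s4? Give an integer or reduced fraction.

7

s4 is basic (row 4); its value is the RHS of that row: 7.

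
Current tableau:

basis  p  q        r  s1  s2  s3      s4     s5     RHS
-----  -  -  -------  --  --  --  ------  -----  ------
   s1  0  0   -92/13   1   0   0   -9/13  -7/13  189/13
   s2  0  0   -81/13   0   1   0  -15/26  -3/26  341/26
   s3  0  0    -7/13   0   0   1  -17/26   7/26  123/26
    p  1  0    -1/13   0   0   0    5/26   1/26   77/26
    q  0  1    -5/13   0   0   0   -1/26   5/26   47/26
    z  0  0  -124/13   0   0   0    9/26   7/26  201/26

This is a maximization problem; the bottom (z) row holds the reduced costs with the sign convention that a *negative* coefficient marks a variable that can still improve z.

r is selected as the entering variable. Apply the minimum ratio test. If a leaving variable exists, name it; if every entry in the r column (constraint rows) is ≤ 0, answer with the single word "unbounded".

r-column entries: row 1: -92/13, row 2: -81/13, row 3: -7/13, row 4: -1/13, row 5: -5/13. All ≤ 0, so r can increase without bound; the LP is unbounded in this direction.

unbounded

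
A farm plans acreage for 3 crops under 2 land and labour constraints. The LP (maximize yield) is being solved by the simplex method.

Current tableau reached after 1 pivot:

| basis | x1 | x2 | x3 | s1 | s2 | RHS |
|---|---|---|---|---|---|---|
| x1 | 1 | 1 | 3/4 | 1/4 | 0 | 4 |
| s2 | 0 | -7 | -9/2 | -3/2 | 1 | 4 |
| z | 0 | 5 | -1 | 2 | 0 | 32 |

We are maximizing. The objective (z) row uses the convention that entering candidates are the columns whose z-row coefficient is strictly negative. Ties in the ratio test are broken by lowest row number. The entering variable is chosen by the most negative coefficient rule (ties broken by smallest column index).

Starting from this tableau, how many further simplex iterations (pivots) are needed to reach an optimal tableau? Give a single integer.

1

pivot: x3 in, x1 out → z = 112/3
No improving column remains; optimal.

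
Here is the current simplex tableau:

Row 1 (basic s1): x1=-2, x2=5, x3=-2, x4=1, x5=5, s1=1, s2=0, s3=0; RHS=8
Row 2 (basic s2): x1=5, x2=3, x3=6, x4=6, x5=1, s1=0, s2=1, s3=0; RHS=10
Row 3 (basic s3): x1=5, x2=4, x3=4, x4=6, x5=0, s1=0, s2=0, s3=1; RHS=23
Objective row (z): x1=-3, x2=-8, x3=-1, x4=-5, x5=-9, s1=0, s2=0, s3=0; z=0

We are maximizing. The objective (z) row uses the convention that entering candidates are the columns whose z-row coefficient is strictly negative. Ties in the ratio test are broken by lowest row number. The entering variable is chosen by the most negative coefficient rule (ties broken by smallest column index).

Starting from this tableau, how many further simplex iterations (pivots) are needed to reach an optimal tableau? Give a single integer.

pivot: x5 in, s1 out → z = 72/5
pivot: x1 in, s2 out → z = 74/3
No improving column remains; optimal.

2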